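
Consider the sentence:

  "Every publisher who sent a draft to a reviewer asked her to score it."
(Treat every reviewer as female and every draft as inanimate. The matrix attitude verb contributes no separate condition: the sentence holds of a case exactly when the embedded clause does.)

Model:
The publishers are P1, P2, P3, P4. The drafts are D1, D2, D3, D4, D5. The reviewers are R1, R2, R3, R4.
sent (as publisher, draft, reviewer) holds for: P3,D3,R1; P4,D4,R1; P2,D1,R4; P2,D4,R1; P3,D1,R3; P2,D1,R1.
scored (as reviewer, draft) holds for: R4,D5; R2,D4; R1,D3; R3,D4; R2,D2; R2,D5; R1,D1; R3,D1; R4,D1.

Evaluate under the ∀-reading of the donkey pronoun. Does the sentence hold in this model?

"her" takes "a reviewer" as antecedent and "it" takes "a draft"; both are donkey pronouns co-varying with the restrictor.
Strong reading: for every (p,d,r) with sent(p,d,r), scored(r,d).
Restrictor triples: (P2,D1,R1)→scored(R1,D1) ✓  (P2,D1,R4)→scored(R4,D1) ✓  (P2,D4,R1)→scored(R1,D4) ✗  (P3,D1,R3)→scored(R3,D1) ✓  (P3,D3,R1)→scored(R1,D3) ✓  (P4,D4,R1)→scored(R1,D4) ✗
Counterexample: (P2,D4,R1) — scored(R1,D4) does not hold.

False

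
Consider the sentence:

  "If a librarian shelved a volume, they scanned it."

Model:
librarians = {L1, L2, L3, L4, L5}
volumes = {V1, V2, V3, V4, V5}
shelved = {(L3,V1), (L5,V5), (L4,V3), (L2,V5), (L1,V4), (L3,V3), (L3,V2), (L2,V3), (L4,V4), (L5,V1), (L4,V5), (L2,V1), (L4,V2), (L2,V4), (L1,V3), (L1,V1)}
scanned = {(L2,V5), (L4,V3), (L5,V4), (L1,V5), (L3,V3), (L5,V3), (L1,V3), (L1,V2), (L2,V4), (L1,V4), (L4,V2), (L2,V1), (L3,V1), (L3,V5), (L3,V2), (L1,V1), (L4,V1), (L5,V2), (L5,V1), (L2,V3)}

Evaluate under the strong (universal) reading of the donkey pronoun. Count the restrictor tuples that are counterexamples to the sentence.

3

"it" takes "a volume" as antecedent — a donkey pronoun bound across the clause boundary.
Strong reading: for every (l,v) with shelved(l,v), scanned(l,v).
Restrictor pairs: (L1,V1) ✓  (L1,V3) ✓  (L1,V4) ✓  (L2,V1) ✓  (L2,V3) ✓  (L2,V4) ✓  (L2,V5) ✓  (L3,V1) ✓  (L3,V2) ✓  (L3,V3) ✓  (L4,V2) ✓  (L4,V3) ✓  (L4,V4) ✗  (L4,V5) ✗  (L5,V1) ✓  (L5,V5) ✗
Counterexamples (restrictor pairs failing the scope): 3.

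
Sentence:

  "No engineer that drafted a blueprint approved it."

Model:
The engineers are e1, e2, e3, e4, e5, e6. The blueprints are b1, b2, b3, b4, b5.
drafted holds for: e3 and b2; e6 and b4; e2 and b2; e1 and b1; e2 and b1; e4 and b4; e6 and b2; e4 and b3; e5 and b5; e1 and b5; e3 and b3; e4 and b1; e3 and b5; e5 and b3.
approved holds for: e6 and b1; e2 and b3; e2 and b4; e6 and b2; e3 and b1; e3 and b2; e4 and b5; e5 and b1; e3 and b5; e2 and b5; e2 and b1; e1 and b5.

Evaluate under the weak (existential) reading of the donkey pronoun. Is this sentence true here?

"it" takes "a blueprint" as antecedent — a donkey pronoun bound across the clause boundary.
Truth condition: for no (e,b) with drafted(e,b) does approved(e,b) hold.
Restrictor pairs — does the scope hold? (e1,b1):fails  (e1,b5):holds  (e2,b1):holds  (e2,b2):fails  (e3,b2):holds  (e3,b3):fails  (e3,b5):holds  (e4,b1):fails  (e4,b3):fails  (e4,b4):fails  (e5,b3):fails  (e5,b5):fails  (e6,b2):holds  (e6,b4):fails
Scope holds for 5 pair(s), so the sentence is false.

False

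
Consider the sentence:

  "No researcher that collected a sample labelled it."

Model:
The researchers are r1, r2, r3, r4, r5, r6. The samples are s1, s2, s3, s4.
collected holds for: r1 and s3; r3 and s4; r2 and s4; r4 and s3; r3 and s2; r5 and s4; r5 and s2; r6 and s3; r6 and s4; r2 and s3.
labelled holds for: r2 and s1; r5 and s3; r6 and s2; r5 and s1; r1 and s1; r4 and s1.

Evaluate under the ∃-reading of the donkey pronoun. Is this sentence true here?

True

"it" takes "a sample" as antecedent — a donkey pronoun bound across the clause boundary.
Truth condition: for no (r,s) with collected(r,s) does labelled(r,s) hold.
Restrictor pairs — does the scope hold? (r1,s3):fails  (r2,s3):fails  (r2,s4):fails  (r3,s2):fails  (r3,s4):fails  (r4,s3):fails  (r5,s2):fails  (r5,s4):fails  (r6,s3):fails  (r6,s4):fails
Scope holds for no restrictor pair, so the sentence is true.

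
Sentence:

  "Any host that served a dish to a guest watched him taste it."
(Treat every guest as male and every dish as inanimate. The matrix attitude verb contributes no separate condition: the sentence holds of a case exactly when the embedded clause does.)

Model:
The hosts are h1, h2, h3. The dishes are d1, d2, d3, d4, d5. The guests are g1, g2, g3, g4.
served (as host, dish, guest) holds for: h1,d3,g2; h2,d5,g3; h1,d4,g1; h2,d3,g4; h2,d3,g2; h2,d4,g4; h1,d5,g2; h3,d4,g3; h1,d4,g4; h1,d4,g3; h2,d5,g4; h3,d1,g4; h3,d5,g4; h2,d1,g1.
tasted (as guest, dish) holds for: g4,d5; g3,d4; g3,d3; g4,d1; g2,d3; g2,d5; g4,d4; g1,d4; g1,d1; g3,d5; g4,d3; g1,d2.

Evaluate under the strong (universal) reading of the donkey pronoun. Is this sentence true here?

"him" takes "a guest" as antecedent and "it" takes "a dish"; both are donkey pronouns co-varying with the restrictor.
Strong reading: for every (h,d,g) with served(h,d,g), tasted(g,d).
Restrictor triples: (h1,d3,g2)→tasted(g2,d3) ✓  (h1,d4,g1)→tasted(g1,d4) ✓  (h1,d4,g3)→tasted(g3,d4) ✓  (h1,d4,g4)→tasted(g4,d4) ✓  (h1,d5,g2)→tasted(g2,d5) ✓  (h2,d1,g1)→tasted(g1,d1) ✓  (h2,d3,g2)→tasted(g2,d3) ✓  (h2,d3,g4)→tasted(g4,d3) ✓  (h2,d4,g4)→tasted(g4,d4) ✓  (h2,d5,g3)→tasted(g3,d5) ✓  (h2,d5,g4)→tasted(g4,d5) ✓  (h3,d1,g4)→tasted(g4,d1) ✓  (h3,d4,g3)→tasted(g3,d4) ✓  (h3,d5,g4)→tasted(g4,d5) ✓
Every restrictor triple satisfies the scope.

True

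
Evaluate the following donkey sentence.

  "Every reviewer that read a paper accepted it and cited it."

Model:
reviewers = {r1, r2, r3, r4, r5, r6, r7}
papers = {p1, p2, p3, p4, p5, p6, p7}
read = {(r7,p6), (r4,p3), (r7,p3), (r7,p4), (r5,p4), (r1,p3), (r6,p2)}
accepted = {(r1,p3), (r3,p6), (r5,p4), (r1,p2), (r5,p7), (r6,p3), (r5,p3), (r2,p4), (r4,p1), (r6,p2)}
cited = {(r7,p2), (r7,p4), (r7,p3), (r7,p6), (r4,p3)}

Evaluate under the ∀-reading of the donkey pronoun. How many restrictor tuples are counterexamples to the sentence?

7

"it" takes "a paper" as antecedent — a donkey pronoun bound across the clause boundary.
Strong reading: for every (r,p) with read(r,p), accepted(r,p) ∧ cited(r,p).
Restrictor pairs: (r1,p3) ✗  (r4,p3) ✗  (r5,p4) ✗  (r6,p2) ✗  (r7,p3) ✗  (r7,p4) ✗  (r7,p6) ✗
Counterexamples (restrictor pairs failing the scope): 7.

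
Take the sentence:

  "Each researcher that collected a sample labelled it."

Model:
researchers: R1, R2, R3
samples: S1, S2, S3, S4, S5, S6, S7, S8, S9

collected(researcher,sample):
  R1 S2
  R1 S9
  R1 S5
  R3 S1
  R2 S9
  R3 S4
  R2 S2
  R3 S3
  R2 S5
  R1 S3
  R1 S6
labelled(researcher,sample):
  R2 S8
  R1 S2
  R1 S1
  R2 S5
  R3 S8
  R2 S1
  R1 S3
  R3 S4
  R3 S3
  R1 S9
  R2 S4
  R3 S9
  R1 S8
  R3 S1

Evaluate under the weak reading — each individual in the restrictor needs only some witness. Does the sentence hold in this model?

"it" takes "a sample" as antecedent — a donkey pronoun bound across the clause boundary.
Weak reading: every researcher r with some collected-sample has at least one collected-sample s such that labelled(r,s).
Per researcher: R1:✓  R2:✓  R3:✓
Every researcher in the restrictor has a witness.

True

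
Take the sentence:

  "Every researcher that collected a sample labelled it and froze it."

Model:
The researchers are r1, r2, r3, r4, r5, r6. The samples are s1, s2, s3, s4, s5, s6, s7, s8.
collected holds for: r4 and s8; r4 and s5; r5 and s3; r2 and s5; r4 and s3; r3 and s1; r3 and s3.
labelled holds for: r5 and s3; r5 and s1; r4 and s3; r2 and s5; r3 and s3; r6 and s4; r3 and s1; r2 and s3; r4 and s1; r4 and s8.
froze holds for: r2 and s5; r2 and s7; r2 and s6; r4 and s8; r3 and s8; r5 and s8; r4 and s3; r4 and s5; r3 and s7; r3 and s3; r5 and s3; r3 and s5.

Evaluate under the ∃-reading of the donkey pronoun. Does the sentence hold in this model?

"it" takes "a sample" as antecedent — a donkey pronoun bound across the clause boundary.
Weak reading: every researcher r with some collected-sample has at least one collected-sample s such that labelled(r,s) ∧ froze(r,s).
Per researcher: r2:✓  r3:✓  r4:✓  r5:✓
Every researcher in the restrictor has a witness.

True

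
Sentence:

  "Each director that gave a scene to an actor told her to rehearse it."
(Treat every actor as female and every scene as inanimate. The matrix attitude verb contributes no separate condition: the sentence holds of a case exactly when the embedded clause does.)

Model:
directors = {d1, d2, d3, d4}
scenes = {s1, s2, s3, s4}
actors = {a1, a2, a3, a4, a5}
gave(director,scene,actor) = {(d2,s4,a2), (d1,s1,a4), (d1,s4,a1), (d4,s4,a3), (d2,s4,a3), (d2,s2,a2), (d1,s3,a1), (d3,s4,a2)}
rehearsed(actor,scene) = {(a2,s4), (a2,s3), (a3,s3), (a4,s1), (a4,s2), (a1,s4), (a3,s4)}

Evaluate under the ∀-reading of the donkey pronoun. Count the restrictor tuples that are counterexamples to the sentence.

2

"her" takes "an actor" as antecedent and "it" takes "a scene"; both are donkey pronouns co-varying with the restrictor.
Strong reading: for every (d,s,a) with gave(d,s,a), rehearsed(a,s).
Restrictor triples: (d1,s1,a4)→rehearsed(a4,s1) ✓  (d1,s3,a1)→rehearsed(a1,s3) ✗  (d1,s4,a1)→rehearsed(a1,s4) ✓  (d2,s2,a2)→rehearsed(a2,s2) ✗  (d2,s4,a2)→rehearsed(a2,s4) ✓  (d2,s4,a3)→rehearsed(a3,s4) ✓  (d3,s4,a2)→rehearsed(a2,s4) ✓  (d4,s4,a3)→rehearsed(a3,s4) ✓
Counterexamples (restrictor triples failing the scope): 2.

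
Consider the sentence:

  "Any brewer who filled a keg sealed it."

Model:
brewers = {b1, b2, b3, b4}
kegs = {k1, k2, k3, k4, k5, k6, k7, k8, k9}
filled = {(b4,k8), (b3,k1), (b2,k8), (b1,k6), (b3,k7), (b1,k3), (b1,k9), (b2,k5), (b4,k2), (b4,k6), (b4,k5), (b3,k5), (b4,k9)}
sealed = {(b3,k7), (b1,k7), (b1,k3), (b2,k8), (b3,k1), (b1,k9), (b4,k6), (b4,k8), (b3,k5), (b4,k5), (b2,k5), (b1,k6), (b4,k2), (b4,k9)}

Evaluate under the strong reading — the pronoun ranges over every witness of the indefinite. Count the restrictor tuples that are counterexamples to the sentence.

0

"it" takes "a keg" as antecedent — a donkey pronoun bound across the clause boundary.
Strong reading: for every (b,k) with filled(b,k), sealed(b,k).
Restrictor pairs: (b1,k3) ✓  (b1,k6) ✓  (b1,k9) ✓  (b2,k5) ✓  (b2,k8) ✓  (b3,k1) ✓  (b3,k5) ✓  (b3,k7) ✓  (b4,k2) ✓  (b4,k5) ✓  (b4,k6) ✓  (b4,k8) ✓  (b4,k9) ✓
Counterexamples (restrictor pairs failing the scope): 0.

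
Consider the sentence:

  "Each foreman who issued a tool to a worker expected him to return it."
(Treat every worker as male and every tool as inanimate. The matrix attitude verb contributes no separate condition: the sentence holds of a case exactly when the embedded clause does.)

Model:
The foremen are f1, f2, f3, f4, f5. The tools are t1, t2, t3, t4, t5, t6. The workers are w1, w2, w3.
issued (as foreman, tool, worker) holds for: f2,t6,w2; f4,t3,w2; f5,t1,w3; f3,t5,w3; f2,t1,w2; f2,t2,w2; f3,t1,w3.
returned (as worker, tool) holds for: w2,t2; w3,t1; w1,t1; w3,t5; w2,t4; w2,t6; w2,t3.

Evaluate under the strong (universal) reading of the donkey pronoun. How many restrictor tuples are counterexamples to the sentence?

1

"him" takes "a worker" as antecedent and "it" takes "a tool"; both are donkey pronouns co-varying with the restrictor.
Strong reading: for every (f,t,w) with issued(f,t,w), returned(w,t).
Restrictor triples: (f2,t1,w2)→returned(w2,t1) ✗  (f2,t2,w2)→returned(w2,t2) ✓  (f2,t6,w2)→returned(w2,t6) ✓  (f3,t1,w3)→returned(w3,t1) ✓  (f3,t5,w3)→returned(w3,t5) ✓  (f4,t3,w2)→returned(w2,t3) ✓  (f5,t1,w3)→returned(w3,t1) ✓
Counterexamples (restrictor triples failing the scope): 1.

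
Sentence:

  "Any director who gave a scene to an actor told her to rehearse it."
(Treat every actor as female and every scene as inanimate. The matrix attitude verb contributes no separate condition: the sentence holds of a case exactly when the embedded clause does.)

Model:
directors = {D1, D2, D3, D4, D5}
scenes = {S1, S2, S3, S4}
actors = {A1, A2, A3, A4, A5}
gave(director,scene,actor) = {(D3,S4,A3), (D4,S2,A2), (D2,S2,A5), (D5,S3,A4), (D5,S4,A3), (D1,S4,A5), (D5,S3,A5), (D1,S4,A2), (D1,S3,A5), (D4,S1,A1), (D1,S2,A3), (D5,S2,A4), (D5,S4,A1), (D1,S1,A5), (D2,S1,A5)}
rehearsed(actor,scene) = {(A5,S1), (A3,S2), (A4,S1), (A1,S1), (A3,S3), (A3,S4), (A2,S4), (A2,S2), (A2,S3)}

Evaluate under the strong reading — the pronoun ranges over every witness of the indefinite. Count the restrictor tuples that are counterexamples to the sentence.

"her" takes "an actor" as antecedent and "it" takes "a scene"; both are donkey pronouns co-varying with the restrictor.
Strong reading: for every (d,s,a) with gave(d,s,a), rehearsed(a,s).
Restrictor triples: (D1,S1,A5)→rehearsed(A5,S1) ✓  (D1,S2,A3)→rehearsed(A3,S2) ✓  (D1,S3,A5)→rehearsed(A5,S3) ✗  (D1,S4,A2)→rehearsed(A2,S4) ✓  (D1,S4,A5)→rehearsed(A5,S4) ✗  (D2,S1,A5)→rehearsed(A5,S1) ✓  (D2,S2,A5)→rehearsed(A5,S2) ✗  (D3,S4,A3)→rehearsed(A3,S4) ✓  (D4,S1,A1)→rehearsed(A1,S1) ✓  (D4,S2,A2)→rehearsed(A2,S2) ✓  (D5,S2,A4)→rehearsed(A4,S2) ✗  (D5,S3,A4)→rehearsed(A4,S3) ✗  (D5,S3,A5)→rehearsed(A5,S3) ✗  (D5,S4,A1)→rehearsed(A1,S4) ✗  (D5,S4,A3)→rehearsed(A3,S4) ✓
Counterexamples (restrictor triples failing the scope): 7.

7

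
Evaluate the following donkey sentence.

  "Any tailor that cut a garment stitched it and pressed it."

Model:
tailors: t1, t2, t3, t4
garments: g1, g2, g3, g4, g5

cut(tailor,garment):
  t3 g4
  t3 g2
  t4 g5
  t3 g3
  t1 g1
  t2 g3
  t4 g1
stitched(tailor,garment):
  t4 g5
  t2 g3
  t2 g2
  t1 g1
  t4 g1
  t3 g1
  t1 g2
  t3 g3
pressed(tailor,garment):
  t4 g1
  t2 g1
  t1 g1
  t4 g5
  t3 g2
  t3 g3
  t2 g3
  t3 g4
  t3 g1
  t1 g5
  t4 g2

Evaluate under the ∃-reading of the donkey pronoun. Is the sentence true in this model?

"it" takes "a garment" as antecedent — a donkey pronoun bound across the clause boundary.
Weak reading: every tailor t with some cut-garment has at least one cut-garment g such that stitched(t,g) ∧ pressed(t,g).
Per tailor: t1:✓  t2:✓  t3:✓  t4:✓
Every tailor in the restrictor has a witness.

True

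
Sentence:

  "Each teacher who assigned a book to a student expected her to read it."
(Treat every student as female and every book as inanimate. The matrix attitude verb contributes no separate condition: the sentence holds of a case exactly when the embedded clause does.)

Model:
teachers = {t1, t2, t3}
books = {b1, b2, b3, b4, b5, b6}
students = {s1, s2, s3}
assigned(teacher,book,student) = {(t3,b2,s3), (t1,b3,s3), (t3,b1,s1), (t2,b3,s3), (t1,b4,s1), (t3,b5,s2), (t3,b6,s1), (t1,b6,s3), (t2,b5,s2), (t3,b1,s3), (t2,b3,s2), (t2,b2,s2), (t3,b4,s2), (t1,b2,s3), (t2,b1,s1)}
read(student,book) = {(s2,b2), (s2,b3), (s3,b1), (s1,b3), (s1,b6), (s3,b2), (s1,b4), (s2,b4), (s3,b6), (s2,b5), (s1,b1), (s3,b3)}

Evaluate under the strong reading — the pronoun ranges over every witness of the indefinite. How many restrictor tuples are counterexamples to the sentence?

0

"her" takes "a student" as antecedent and "it" takes "a book"; both are donkey pronouns co-varying with the restrictor.
Strong reading: for every (t,b,s) with assigned(t,b,s), read(s,b).
Restrictor triples: (t1,b2,s3)→read(s3,b2) ✓  (t1,b3,s3)→read(s3,b3) ✓  (t1,b4,s1)→read(s1,b4) ✓  (t1,b6,s3)→read(s3,b6) ✓  (t2,b1,s1)→read(s1,b1) ✓  (t2,b2,s2)→read(s2,b2) ✓  (t2,b3,s2)→read(s2,b3) ✓  (t2,b3,s3)→read(s3,b3) ✓  (t2,b5,s2)→read(s2,b5) ✓  (t3,b1,s1)→read(s1,b1) ✓  (t3,b1,s3)→read(s3,b1) ✓  (t3,b2,s3)→read(s3,b2) ✓  (t3,b4,s2)→read(s2,b4) ✓  (t3,b5,s2)→read(s2,b5) ✓  (t3,b6,s1)→read(s1,b6) ✓
Counterexamples (restrictor triples failing the scope): 0.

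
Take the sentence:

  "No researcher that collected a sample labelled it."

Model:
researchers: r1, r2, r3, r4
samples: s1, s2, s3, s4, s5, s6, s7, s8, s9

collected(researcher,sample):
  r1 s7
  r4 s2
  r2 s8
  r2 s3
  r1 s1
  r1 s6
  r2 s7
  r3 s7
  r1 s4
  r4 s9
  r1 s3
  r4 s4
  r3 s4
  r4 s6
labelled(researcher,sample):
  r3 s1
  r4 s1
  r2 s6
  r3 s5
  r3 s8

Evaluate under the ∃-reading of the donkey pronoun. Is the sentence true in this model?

"it" takes "a sample" as antecedent — a donkey pronoun bound across the clause boundary.
Truth condition: for no (r,s) with collected(r,s) does labelled(r,s) hold.
Restrictor pairs — does the scope hold? (r1,s1):fails  (r1,s3):fails  (r1,s4):fails  (r1,s6):fails  (r1,s7):fails  (r2,s3):fails  (r2,s7):fails  (r2,s8):fails  (r3,s4):fails  (r3,s7):fails  (r4,s2):fails  (r4,s4):fails  (r4,s6):fails  (r4,s9):fails
Scope holds for no restrictor pair, so the sentence is true.

True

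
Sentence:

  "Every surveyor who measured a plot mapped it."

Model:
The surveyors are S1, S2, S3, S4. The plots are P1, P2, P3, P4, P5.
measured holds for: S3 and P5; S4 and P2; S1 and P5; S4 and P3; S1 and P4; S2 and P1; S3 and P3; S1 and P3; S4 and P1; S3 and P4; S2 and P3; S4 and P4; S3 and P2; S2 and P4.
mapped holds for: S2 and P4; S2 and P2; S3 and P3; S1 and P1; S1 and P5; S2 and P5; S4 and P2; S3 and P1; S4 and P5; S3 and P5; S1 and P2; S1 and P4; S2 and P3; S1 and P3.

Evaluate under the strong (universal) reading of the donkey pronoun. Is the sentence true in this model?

"it" takes "a plot" as antecedent — a donkey pronoun bound across the clause boundary.
Strong reading: for every (s,p) with measured(s,p), mapped(s,p).
Restrictor pairs: (S1,P3) ✓  (S1,P4) ✓  (S1,P5) ✓  (S2,P1) ✗  (S2,P3) ✓  (S2,P4) ✓  (S3,P2) ✗  (S3,P3) ✓  (S3,P4) ✗  (S3,P5) ✓  (S4,P1) ✗  (S4,P2) ✓  (S4,P3) ✗  (S4,P4) ✗
Counterexample: (S2,P1) is in measured but fails the scope.

False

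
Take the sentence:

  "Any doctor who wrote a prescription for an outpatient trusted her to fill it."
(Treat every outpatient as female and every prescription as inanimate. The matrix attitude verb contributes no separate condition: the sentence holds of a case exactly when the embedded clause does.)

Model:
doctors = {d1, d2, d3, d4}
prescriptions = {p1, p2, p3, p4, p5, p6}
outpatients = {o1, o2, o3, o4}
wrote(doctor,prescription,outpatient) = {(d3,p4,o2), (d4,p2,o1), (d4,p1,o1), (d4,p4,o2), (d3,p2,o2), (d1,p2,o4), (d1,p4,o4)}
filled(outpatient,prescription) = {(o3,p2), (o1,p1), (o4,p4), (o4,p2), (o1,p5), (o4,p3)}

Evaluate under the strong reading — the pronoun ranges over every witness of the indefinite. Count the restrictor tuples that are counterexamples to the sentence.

4

"her" takes "an outpatient" as antecedent and "it" takes "a prescription"; both are donkey pronouns co-varying with the restrictor.
Strong reading: for every (d,p,o) with wrote(d,p,o), filled(o,p).
Restrictor triples: (d1,p2,o4)→filled(o4,p2) ✓  (d1,p4,o4)→filled(o4,p4) ✓  (d3,p2,o2)→filled(o2,p2) ✗  (d3,p4,o2)→filled(o2,p4) ✗  (d4,p1,o1)→filled(o1,p1) ✓  (d4,p2,o1)→filled(o1,p2) ✗  (d4,p4,o2)→filled(o2,p4) ✗
Counterexamples (restrictor triples failing the scope): 4.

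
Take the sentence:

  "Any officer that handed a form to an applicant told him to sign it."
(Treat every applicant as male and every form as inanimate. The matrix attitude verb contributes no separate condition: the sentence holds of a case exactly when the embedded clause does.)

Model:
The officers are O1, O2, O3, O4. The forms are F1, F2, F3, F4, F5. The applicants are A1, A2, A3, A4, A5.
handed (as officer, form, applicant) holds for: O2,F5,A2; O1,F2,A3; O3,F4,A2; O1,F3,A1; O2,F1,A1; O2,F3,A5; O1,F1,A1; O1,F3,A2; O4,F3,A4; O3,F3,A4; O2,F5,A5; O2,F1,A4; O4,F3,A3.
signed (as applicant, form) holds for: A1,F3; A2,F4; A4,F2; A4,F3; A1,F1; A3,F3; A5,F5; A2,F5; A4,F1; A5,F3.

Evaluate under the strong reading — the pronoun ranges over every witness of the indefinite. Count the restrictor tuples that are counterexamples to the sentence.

2

"him" takes "an applicant" as antecedent and "it" takes "a form"; both are donkey pronouns co-varying with the restrictor.
Strong reading: for every (o,f,a) with handed(o,f,a), signed(a,f).
Restrictor triples: (O1,F1,A1)→signed(A1,F1) ✓  (O1,F2,A3)→signed(A3,F2) ✗  (O1,F3,A1)→signed(A1,F3) ✓  (O1,F3,A2)→signed(A2,F3) ✗  (O2,F1,A1)→signed(A1,F1) ✓  (O2,F1,A4)→signed(A4,F1) ✓  (O2,F3,A5)→signed(A5,F3) ✓  (O2,F5,A2)→signed(A2,F5) ✓  (O2,F5,A5)→signed(A5,F5) ✓  (O3,F3,A4)→signed(A4,F3) ✓  (O3,F4,A2)→signed(A2,F4) ✓  (O4,F3,A3)→signed(A3,F3) ✓  (O4,F3,A4)→signed(A4,F3) ✓
Counterexamples (restrictor triples failing the scope): 2.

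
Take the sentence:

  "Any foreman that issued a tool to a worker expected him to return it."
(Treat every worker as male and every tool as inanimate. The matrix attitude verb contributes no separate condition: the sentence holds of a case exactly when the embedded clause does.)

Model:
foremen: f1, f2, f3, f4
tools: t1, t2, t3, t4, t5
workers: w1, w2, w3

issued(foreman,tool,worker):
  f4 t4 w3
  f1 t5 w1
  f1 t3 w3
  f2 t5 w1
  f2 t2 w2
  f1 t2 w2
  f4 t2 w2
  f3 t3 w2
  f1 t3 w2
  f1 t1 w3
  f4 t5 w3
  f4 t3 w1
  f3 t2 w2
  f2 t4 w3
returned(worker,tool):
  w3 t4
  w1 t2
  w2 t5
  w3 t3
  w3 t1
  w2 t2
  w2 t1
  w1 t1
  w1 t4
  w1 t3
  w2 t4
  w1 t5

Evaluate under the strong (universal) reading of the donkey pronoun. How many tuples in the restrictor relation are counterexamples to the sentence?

"him" takes "a worker" as antecedent and "it" takes "a tool"; both are donkey pronouns co-varying with the restrictor.
Strong reading: for every (f,t,w) with issued(f,t,w), returned(w,t).
Restrictor triples: (f1,t1,w3)→returned(w3,t1) ✓  (f1,t2,w2)→returned(w2,t2) ✓  (f1,t3,w2)→returned(w2,t3) ✗  (f1,t3,w3)→returned(w3,t3) ✓  (f1,t5,w1)→returned(w1,t5) ✓  (f2,t2,w2)→returned(w2,t2) ✓  (f2,t4,w3)→returned(w3,t4) ✓  (f2,t5,w1)→returned(w1,t5) ✓  (f3,t2,w2)→returned(w2,t2) ✓  (f3,t3,w2)→returned(w2,t3) ✗  (f4,t2,w2)→returned(w2,t2) ✓  (f4,t3,w1)→returned(w1,t3) ✓  (f4,t4,w3)→returned(w3,t4) ✓  (f4,t5,w3)→returned(w3,t5) ✗
Counterexamples (restrictor triples failing the scope): 3.

3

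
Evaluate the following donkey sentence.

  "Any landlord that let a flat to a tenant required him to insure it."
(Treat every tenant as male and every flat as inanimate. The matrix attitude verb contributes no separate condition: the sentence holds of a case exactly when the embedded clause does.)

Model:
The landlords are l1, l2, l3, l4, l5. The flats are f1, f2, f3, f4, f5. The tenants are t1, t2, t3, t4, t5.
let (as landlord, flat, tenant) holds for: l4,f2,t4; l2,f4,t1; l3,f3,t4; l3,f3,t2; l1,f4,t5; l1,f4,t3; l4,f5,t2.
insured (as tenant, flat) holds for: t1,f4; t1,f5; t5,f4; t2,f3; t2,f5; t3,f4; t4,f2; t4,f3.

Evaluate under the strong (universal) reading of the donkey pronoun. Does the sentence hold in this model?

True

"him" takes "a tenant" as antecedent and "it" takes "a flat"; both are donkey pronouns co-varying with the restrictor.
Strong reading: for every (l,f,t) with let(l,f,t), insured(t,f).
Restrictor triples: (l1,f4,t3)→insured(t3,f4) ✓  (l1,f4,t5)→insured(t5,f4) ✓  (l2,f4,t1)→insured(t1,f4) ✓  (l3,f3,t2)→insured(t2,f3) ✓  (l3,f3,t4)→insured(t4,f3) ✓  (l4,f2,t4)→insured(t4,f2) ✓  (l4,f5,t2)→insured(t2,f5) ✓
Every restrictor triple satisfies the scope.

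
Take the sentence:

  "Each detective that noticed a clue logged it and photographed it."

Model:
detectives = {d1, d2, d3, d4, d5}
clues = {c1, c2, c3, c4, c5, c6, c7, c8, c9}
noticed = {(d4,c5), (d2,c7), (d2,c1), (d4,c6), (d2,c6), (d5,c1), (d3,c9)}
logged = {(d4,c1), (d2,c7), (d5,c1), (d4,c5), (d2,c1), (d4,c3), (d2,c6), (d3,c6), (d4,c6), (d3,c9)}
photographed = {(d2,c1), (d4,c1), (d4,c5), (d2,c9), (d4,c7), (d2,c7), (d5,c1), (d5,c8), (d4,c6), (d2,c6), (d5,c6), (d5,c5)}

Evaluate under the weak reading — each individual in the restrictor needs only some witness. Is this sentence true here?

"it" takes "a clue" as antecedent — a donkey pronoun bound across the clause boundary.
Weak reading: every detective d with some noticed-clue has at least one noticed-clue c such that logged(d,c) ∧ photographed(d,c).
Per detective: d2:✓  d3:✗  d4:✓  d5:✓
d3 has no witness among its noticed-clues.

False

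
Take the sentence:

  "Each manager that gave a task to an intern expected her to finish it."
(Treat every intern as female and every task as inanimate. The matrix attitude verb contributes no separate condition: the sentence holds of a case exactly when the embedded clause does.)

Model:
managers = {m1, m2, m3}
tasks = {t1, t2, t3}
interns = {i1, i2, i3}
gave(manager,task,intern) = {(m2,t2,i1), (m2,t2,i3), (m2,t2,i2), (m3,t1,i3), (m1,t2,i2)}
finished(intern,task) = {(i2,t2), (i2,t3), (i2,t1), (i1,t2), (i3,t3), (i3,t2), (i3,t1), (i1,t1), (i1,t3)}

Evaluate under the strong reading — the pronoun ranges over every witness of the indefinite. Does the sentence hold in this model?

True

"her" takes "an intern" as antecedent and "it" takes "a task"; both are donkey pronouns co-varying with the restrictor.
Strong reading: for every (m,t,i) with gave(m,t,i), finished(i,t).
Restrictor triples: (m1,t2,i2)→finished(i2,t2) ✓  (m2,t2,i1)→finished(i1,t2) ✓  (m2,t2,i2)→finished(i2,t2) ✓  (m2,t2,i3)→finished(i3,t2) ✓  (m3,t1,i3)→finished(i3,t1) ✓
Every restrictor triple satisfies the scope.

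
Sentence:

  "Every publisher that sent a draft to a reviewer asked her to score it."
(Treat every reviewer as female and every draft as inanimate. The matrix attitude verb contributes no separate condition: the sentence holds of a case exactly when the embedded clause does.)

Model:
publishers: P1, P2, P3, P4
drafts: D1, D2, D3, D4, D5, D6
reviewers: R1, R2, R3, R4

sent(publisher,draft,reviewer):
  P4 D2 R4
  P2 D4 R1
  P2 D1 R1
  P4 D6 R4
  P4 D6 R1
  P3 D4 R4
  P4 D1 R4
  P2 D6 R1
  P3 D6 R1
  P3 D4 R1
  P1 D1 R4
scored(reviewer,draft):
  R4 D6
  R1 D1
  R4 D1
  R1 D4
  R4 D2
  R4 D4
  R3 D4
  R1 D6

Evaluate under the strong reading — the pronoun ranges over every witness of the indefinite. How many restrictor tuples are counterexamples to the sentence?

"her" takes "a reviewer" as antecedent and "it" takes "a draft"; both are donkey pronouns co-varying with the restrictor.
Strong reading: for every (p,d,r) with sent(p,d,r), scored(r,d).
Restrictor triples: (P1,D1,R4)→scored(R4,D1) ✓  (P2,D1,R1)→scored(R1,D1) ✓  (P2,D4,R1)→scored(R1,D4) ✓  (P2,D6,R1)→scored(R1,D6) ✓  (P3,D4,R1)→scored(R1,D4) ✓  (P3,D4,R4)→scored(R4,D4) ✓  (P3,D6,R1)→scored(R1,D6) ✓  (P4,D1,R4)→scored(R4,D1) ✓  (P4,D2,R4)→scored(R4,D2) ✓  (P4,D6,R1)→scored(R1,D6) ✓  (P4,D6,R4)→scored(R4,D6) ✓
Counterexamples (restrictor triples failing the scope): 0.

0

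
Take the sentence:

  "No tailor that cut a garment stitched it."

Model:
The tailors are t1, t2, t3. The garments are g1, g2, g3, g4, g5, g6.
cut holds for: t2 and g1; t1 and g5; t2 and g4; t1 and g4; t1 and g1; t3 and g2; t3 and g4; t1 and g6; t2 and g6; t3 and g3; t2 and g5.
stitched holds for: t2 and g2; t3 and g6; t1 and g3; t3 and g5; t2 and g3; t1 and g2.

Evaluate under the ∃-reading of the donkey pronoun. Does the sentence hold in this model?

True

"it" takes "a garment" as antecedent — a donkey pronoun bound across the clause boundary.
Truth condition: for no (t,g) with cut(t,g) does stitched(t,g) hold.
Restrictor pairs — does the scope hold? (t1,g1):fails  (t1,g4):fails  (t1,g5):fails  (t1,g6):fails  (t2,g1):fails  (t2,g4):fails  (t2,g5):fails  (t2,g6):fails  (t3,g2):fails  (t3,g3):fails  (t3,g4):fails
Scope holds for no restrictor pair, so the sentence is true.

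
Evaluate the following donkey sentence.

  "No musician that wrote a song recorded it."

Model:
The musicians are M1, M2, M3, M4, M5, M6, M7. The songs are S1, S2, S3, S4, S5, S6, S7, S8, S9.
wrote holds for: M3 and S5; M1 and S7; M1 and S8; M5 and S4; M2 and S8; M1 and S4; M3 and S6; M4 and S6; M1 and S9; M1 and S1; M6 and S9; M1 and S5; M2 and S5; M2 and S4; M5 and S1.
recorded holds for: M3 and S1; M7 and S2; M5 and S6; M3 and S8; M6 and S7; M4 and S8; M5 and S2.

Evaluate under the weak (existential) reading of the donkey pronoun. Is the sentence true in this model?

True

"it" takes "a song" as antecedent — a donkey pronoun bound across the clause boundary.
Truth condition: for no (m,s) with wrote(m,s) does recorded(m,s) hold.
Restrictor pairs — does the scope hold? (M1,S1):fails  (M1,S4):fails  (M1,S5):fails  (M1,S7):fails  (M1,S8):fails  (M1,S9):fails  (M2,S4):fails  (M2,S5):fails  (M2,S8):fails  (M3,S5):fails  (M3,S6):fails  (M4,S6):fails  (M5,S1):fails  (M5,S4):fails  (M6,S9):fails
Scope holds for no restrictor pair, so the sentence is true.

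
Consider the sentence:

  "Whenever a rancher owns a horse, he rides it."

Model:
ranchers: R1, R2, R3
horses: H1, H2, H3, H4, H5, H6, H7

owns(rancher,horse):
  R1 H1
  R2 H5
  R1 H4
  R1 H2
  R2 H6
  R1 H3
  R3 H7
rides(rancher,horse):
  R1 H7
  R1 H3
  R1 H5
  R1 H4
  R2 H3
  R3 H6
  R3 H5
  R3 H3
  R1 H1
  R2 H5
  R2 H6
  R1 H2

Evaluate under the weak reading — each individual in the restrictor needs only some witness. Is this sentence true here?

False

"it" takes "a horse" as antecedent — a donkey pronoun bound across the clause boundary.
Weak reading: every rancher r with some owns-horse has at least one owns-horse h such that rides(r,h).
Per rancher: R1:✓  R2:✓  R3:✗
R3 has no witness among its owns-horses.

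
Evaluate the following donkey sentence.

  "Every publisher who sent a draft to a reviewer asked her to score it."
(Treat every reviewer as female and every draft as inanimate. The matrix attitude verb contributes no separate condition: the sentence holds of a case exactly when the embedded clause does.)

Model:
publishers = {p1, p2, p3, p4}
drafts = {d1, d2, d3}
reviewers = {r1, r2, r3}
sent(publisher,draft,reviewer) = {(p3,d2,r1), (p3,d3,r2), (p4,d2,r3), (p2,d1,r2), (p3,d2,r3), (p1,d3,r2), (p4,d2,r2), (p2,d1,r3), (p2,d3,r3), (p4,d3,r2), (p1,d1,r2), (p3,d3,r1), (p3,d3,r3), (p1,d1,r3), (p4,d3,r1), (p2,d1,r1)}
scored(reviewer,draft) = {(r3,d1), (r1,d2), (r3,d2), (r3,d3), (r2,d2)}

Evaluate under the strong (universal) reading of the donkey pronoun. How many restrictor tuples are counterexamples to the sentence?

"her" takes "a reviewer" as antecedent and "it" takes "a draft"; both are donkey pronouns co-varying with the restrictor.
Strong reading: for every (p,d,r) with sent(p,d,r), scored(r,d).
Restrictor triples: (p1,d1,r2)→scored(r2,d1) ✗  (p1,d1,r3)→scored(r3,d1) ✓  (p1,d3,r2)→scored(r2,d3) ✗  (p2,d1,r1)→scored(r1,d1) ✗  (p2,d1,r2)→scored(r2,d1) ✗  (p2,d1,r3)→scored(r3,d1) ✓  (p2,d3,r3)→scored(r3,d3) ✓  (p3,d2,r1)→scored(r1,d2) ✓  (p3,d2,r3)→scored(r3,d2) ✓  (p3,d3,r1)→scored(r1,d3) ✗  (p3,d3,r2)→scored(r2,d3) ✗  (p3,d3,r3)→scored(r3,d3) ✓  (p4,d2,r2)→scored(r2,d2) ✓  (p4,d2,r3)→scored(r3,d2) ✓  (p4,d3,r1)→scored(r1,d3) ✗  (p4,d3,r2)→scored(r2,d3) ✗
Counterexamples (restrictor triples failing the scope): 8.

8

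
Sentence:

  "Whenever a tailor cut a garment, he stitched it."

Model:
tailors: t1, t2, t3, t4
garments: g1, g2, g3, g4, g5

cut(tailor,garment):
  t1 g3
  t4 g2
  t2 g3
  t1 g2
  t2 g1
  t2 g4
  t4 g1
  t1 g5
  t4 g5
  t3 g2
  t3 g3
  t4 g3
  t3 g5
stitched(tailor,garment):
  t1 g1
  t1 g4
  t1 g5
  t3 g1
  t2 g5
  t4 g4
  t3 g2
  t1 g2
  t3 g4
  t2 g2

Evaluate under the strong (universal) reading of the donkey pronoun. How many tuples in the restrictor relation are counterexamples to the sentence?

"it" takes "a garment" as antecedent — a donkey pronoun bound across the clause boundary.
Strong reading: for every (t,g) with cut(t,g), stitched(t,g).
Restrictor pairs: (t1,g2) ✓  (t1,g3) ✗  (t1,g5) ✓  (t2,g1) ✗  (t2,g3) ✗  (t2,g4) ✗  (t3,g2) ✓  (t3,g3) ✗  (t3,g5) ✗  (t4,g1) ✗  (t4,g2) ✗  (t4,g3) ✗  (t4,g5) ✗
Counterexamples (restrictor pairs failing the scope): 10.

10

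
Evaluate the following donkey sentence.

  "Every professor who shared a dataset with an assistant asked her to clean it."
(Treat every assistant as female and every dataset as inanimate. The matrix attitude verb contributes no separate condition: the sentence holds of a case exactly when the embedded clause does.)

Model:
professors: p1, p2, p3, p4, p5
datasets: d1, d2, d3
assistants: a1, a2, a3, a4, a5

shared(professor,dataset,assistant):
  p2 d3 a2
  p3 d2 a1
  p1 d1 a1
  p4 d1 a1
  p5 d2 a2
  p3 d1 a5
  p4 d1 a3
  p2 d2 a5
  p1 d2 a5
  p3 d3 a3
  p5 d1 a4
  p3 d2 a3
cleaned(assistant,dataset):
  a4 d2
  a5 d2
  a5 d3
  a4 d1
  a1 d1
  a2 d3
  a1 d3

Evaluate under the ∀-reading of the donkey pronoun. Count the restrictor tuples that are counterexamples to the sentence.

6

"her" takes "an assistant" as antecedent and "it" takes "a dataset"; both are donkey pronouns co-varying with the restrictor.
Strong reading: for every (p,d,a) with shared(p,d,a), cleaned(a,d).
Restrictor triples: (p1,d1,a1)→cleaned(a1,d1) ✓  (p1,d2,a5)→cleaned(a5,d2) ✓  (p2,d2,a5)→cleaned(a5,d2) ✓  (p2,d3,a2)→cleaned(a2,d3) ✓  (p3,d1,a5)→cleaned(a5,d1) ✗  (p3,d2,a1)→cleaned(a1,d2) ✗  (p3,d2,a3)→cleaned(a3,d2) ✗  (p3,d3,a3)→cleaned(a3,d3) ✗  (p4,d1,a1)→cleaned(a1,d1) ✓  (p4,d1,a3)→cleaned(a3,d1) ✗  (p5,d1,a4)→cleaned(a4,d1) ✓  (p5,d2,a2)→cleaned(a2,d2) ✗
Counterexamples (restrictor triples failing the scope): 6.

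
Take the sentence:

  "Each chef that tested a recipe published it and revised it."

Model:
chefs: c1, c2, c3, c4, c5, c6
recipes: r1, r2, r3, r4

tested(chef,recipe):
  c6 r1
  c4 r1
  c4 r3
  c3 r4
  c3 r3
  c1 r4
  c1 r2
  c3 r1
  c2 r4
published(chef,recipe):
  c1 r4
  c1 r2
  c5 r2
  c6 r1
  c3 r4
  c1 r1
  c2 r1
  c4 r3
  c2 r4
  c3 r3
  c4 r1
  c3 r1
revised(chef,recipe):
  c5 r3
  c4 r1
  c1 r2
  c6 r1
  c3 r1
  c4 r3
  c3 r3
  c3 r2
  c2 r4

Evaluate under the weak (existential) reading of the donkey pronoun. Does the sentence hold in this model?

"it" takes "a recipe" as antecedent — a donkey pronoun bound across the clause boundary.
Weak reading: every chef c with some tested-recipe has at least one tested-recipe r such that published(c,r) ∧ revised(c,r).
Per chef: c1:✓  c2:✓  c3:✓  c4:✓  c6:✓
Every chef in the restrictor has a witness.

True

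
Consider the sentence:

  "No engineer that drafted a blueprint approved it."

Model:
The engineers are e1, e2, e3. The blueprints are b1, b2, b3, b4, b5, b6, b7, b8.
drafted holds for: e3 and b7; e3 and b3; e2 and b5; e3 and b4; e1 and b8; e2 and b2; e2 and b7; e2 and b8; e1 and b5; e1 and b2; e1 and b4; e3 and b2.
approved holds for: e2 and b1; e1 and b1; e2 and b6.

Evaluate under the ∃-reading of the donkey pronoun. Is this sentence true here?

True

"it" takes "a blueprint" as antecedent — a donkey pronoun bound across the clause boundary.
Truth condition: for no (e,b) with drafted(e,b) does approved(e,b) hold.
Restrictor pairs — does the scope hold? (e1,b2):fails  (e1,b4):fails  (e1,b5):fails  (e1,b8):fails  (e2,b2):fails  (e2,b5):fails  (e2,b7):fails  (e2,b8):fails  (e3,b2):fails  (e3,b3):fails  (e3,b4):fails  (e3,b7):fails
Scope holds for no restrictor pair, so the sentence is true.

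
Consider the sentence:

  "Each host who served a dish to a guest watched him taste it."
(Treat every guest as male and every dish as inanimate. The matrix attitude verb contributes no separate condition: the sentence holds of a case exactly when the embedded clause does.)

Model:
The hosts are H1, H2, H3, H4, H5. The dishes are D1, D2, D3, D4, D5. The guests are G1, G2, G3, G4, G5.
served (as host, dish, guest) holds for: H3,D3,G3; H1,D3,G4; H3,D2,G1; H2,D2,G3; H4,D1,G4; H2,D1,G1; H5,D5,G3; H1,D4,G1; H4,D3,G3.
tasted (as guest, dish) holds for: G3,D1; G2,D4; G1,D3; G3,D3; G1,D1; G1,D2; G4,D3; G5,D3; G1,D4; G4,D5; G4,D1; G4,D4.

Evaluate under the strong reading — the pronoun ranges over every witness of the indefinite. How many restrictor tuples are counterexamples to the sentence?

2

"him" takes "a guest" as antecedent and "it" takes "a dish"; both are donkey pronouns co-varying with the restrictor.
Strong reading: for every (h,d,g) with served(h,d,g), tasted(g,d).
Restrictor triples: (H1,D3,G4)→tasted(G4,D3) ✓  (H1,D4,G1)→tasted(G1,D4) ✓  (H2,D1,G1)→tasted(G1,D1) ✓  (H2,D2,G3)→tasted(G3,D2) ✗  (H3,D2,G1)→tasted(G1,D2) ✓  (H3,D3,G3)→tasted(G3,D3) ✓  (H4,D1,G4)→tasted(G4,D1) ✓  (H4,D3,G3)→tasted(G3,D3) ✓  (H5,D5,G3)→tasted(G3,D5) ✗
Counterexamples (restrictor triples failing the scope): 2.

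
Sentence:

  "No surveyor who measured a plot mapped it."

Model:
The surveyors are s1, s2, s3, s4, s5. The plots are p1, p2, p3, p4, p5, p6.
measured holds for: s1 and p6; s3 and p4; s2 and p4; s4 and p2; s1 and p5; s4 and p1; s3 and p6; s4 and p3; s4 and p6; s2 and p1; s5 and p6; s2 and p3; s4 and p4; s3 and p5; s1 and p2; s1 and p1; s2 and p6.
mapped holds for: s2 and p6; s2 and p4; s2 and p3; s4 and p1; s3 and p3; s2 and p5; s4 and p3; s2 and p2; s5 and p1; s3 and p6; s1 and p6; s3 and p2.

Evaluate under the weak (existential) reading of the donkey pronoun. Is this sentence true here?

"it" takes "a plot" as antecedent — a donkey pronoun bound across the clause boundary.
Truth condition: for no (s,p) with measured(s,p) does mapped(s,p) hold.
Restrictor pairs — does the scope hold? (s1,p1):fails  (s1,p2):fails  (s1,p5):fails  (s1,p6):holds  (s2,p1):fails  (s2,p3):holds  (s2,p4):holds  (s2,p6):holds  (s3,p4):fails  (s3,p5):fails  (s3,p6):holds  (s4,p1):holds  (s4,p2):fails  (s4,p3):holds  (s4,p4):fails  (s4,p6):fails  (s5,p6):fails
Scope holds for 7 pair(s), so the sentence is false.

False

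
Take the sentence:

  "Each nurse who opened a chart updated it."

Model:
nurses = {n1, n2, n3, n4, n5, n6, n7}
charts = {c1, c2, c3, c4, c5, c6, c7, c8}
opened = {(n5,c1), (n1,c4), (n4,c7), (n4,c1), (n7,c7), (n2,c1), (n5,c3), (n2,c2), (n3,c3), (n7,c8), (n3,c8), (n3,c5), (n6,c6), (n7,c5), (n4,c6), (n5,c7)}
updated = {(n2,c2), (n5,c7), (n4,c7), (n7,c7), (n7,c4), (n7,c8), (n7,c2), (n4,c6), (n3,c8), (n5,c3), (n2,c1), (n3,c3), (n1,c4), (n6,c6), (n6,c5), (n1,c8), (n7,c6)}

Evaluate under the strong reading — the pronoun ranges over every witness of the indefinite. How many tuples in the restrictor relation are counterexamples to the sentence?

4

"it" takes "a chart" as antecedent — a donkey pronoun bound across the clause boundary.
Strong reading: for every (n,c) with opened(n,c), updated(n,c).
Restrictor pairs: (n1,c4) ✓  (n2,c1) ✓  (n2,c2) ✓  (n3,c3) ✓  (n3,c5) ✗  (n3,c8) ✓  (n4,c1) ✗  (n4,c6) ✓  (n4,c7) ✓  (n5,c1) ✗  (n5,c3) ✓  (n5,c7) ✓  (n6,c6) ✓  (n7,c5) ✗  (n7,c7) ✓  (n7,c8) ✓
Counterexamples (restrictor pairs failing the scope): 4.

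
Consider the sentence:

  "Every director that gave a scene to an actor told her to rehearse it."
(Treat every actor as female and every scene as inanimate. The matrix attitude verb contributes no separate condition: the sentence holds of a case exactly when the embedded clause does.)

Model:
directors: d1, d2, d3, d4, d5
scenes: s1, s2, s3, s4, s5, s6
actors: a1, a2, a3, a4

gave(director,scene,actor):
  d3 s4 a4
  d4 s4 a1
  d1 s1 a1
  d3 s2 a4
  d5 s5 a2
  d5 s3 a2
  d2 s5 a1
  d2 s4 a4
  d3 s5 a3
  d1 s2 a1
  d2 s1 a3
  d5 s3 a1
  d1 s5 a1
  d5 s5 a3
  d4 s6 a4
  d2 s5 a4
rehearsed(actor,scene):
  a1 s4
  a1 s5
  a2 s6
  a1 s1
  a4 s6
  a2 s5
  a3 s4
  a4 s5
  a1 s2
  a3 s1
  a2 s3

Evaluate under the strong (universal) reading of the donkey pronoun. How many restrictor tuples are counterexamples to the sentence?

6

"her" takes "an actor" as antecedent and "it" takes "a scene"; both are donkey pronouns co-varying with the restrictor.
Strong reading: for every (d,s,a) with gave(d,s,a), rehearsed(a,s).
Restrictor triples: (d1,s1,a1)→rehearsed(a1,s1) ✓  (d1,s2,a1)→rehearsed(a1,s2) ✓  (d1,s5,a1)→rehearsed(a1,s5) ✓  (d2,s1,a3)→rehearsed(a3,s1) ✓  (d2,s4,a4)→rehearsed(a4,s4) ✗  (d2,s5,a1)→rehearsed(a1,s5) ✓  (d2,s5,a4)→rehearsed(a4,s5) ✓  (d3,s2,a4)→rehearsed(a4,s2) ✗  (d3,s4,a4)→rehearsed(a4,s4) ✗  (d3,s5,a3)→rehearsed(a3,s5) ✗  (d4,s4,a1)→rehearsed(a1,s4) ✓  (d4,s6,a4)→rehearsed(a4,s6) ✓  (d5,s3,a1)→rehearsed(a1,s3) ✗  (d5,s3,a2)→rehearsed(a2,s3) ✓  (d5,s5,a2)→rehearsed(a2,s5) ✓  (d5,s5,a3)→rehearsed(a3,s5) ✗
Counterexamples (restrictor triples failing the scope): 6.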